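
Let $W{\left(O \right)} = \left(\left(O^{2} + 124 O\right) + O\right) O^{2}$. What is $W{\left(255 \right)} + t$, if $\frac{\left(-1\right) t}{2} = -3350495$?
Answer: $6307623490$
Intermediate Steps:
$t = 6700990$ ($t = \left(-2\right) \left(-3350495\right) = 6700990$)
$W{\left(O \right)} = O^{2} \left(O^{2} + 125 O\right)$ ($W{\left(O \right)} = \left(O^{2} + 125 O\right) O^{2} = O^{2} \left(O^{2} + 125 O\right)$)
$W{\left(255 \right)} + t = 255^{3} \left(125 + 255\right) + 6700990 = 16581375 \cdot 380 + 6700990 = 6300922500 + 6700990 = 6307623490$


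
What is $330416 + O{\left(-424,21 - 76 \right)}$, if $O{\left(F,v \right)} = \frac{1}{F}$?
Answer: $\frac{140096383}{424} \approx 3.3042 \cdot 10^{5}$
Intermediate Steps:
$330416 + O{\left(-424,21 - 76 \right)} = 330416 + \frac{1}{-424} = 330416 - \frac{1}{424} = \frac{140096383}{424}$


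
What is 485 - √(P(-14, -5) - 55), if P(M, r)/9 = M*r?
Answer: 485 - 5*√23 ≈ 461.02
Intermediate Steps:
P(M, r) = 9*M*r (P(M, r) = 9*(M*r) = 9*M*r)
485 - √(P(-14, -5) - 55) = 485 - √(9*(-14)*(-5) - 55) = 485 - √(630 - 55) = 485 - √575 = 485 - 5*√23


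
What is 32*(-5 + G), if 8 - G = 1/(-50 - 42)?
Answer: 2216/23 ≈ 96.348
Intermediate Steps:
G = 737/92 (G = 8 - 1/(-50 - 42) = 8 - 1/(-92) = 8 - 1*(-1/92) = 8 + 1/92 = 737/92 ≈ 8.0109)
32*(-5 + G) = 32*(-5 + 737/92) = 32*(277/92) = 2216/23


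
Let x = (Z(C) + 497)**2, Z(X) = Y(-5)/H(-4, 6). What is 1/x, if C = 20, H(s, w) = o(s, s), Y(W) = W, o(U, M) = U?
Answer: 16/3972049 ≈ 4.0281e-6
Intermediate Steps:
H(s, w) = s
Z(X) = 5/4 (Z(X) = -5/(-4) = -5*(-1/4) = 5/4)
x = 3972049/16 (x = (5/4 + 497)**2 = (1993/4)**2 = 3972049/16 ≈ 2.4825e+5)
1/x = 1/(3972049/16) = 16/3972049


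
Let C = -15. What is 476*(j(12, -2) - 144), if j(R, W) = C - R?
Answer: -81396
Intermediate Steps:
j(R, W) = -15 - R
476*(j(12, -2) - 144) = 476*((-15 - 1*12) - 144) = 476*((-15 - 12) - 144) = 476*(-27 - 144) = 476*(-171) = -81396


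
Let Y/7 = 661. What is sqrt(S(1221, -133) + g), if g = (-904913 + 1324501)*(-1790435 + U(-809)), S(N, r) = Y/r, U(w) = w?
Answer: I*sqrt(271321999989951)/19 ≈ 8.6694e+5*I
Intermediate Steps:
Y = 4627 (Y = 7*661 = 4627)
S(N, r) = 4627/r
g = -751584487472 (g = (-904913 + 1324501)*(-1790435 - 809) = 419588*(-1791244) = -751584487472)
sqrt(S(1221, -133) + g) = sqrt(4627/(-133) - 751584487472) = sqrt(4627*(-1/133) - 751584487472) = sqrt(-661/19 - 751584487472) = sqrt(-14280105262629/19) = I*sqrt(271321999989951)/19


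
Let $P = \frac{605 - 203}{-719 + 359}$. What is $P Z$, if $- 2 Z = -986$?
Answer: $- \frac{33031}{60} \approx -550.52$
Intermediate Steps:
$Z = 493$ ($Z = \left(- \frac{1}{2}\right) \left(-986\right) = 493$)
$P = - \frac{67}{60}$ ($P = \frac{402}{-360} = 402 \left(- \frac{1}{360}\right) = - \frac{67}{60} \approx -1.1167$)
$P Z = \left(- \frac{67}{60}\right) 493 = - \frac{33031}{60}$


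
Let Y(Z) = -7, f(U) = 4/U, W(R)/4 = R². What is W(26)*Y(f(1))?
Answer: -18928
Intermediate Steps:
W(R) = 4*R²
W(26)*Y(f(1)) = (4*26²)*(-7) = (4*676)*(-7) = 2704*(-7) = -18928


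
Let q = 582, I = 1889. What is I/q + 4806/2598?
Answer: 1284119/252006 ≈ 5.0956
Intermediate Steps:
I/q + 4806/2598 = 1889/582 + 4806/2598 = 1889*(1/582) + 4806*(1/2598) = 1889/582 + 801/433 = 1284119/252006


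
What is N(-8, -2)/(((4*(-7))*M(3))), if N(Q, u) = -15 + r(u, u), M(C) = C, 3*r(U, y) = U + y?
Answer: 7/36 ≈ 0.19444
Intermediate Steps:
r(U, y) = U/3 + y/3 (r(U, y) = (U + y)/3 = U/3 + y/3)
N(Q, u) = -15 + 2*u/3 (N(Q, u) = -15 + (u/3 + u/3) = -15 + 2*u/3)
N(-8, -2)/(((4*(-7))*M(3))) = (-15 + (⅔)*(-2))/(((4*(-7))*3)) = (-15 - 4/3)/((-28*3)) = -49/3/(-84) = -49/3*(-1/84) = 7/36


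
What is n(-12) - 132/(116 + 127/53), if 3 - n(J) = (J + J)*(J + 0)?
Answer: -1795371/6275 ≈ -286.11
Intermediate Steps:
n(J) = 3 - 2*J² (n(J) = 3 - (J + J)*(J + 0) = 3 - 2*J*J = 3 - 2*J²)
n(-12) - 132/(116 + 127/53) = (3 - 2*(-12)²) - 132/(116 + 127/53) = (3 - 2*144) - 132/(116 + 127*(1/53)) = (3 - 288) - 132/(116 + 127/53) = -285 - 132/(6275/53) = -285 + (53/6275)*(-132) = -285 - 6996/6275 = -1795371/6275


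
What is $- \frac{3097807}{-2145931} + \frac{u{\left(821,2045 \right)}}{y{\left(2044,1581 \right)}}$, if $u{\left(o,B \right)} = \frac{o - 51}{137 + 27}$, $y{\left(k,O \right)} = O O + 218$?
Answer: $\frac{634995122724981}{439876966438418} \approx 1.4436$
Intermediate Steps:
$y{\left(k,O \right)} = 218 + O^{2}$ ($y{\left(k,O \right)} = O^{2} + 218 = 218 + O^{2}$)
$u{\left(o,B \right)} = - \frac{51}{164} + \frac{o}{164}$ ($u{\left(o,B \right)} = \frac{-51 + o}{164} = \left(-51 + o\right) \frac{1}{164} = - \frac{51}{164} + \frac{o}{164}$)
$- \frac{3097807}{-2145931} + \frac{u{\left(821,2045 \right)}}{y{\left(2044,1581 \right)}} = - \frac{3097807}{-2145931} + \frac{- \frac{51}{164} + \frac{1}{164} \cdot 821}{218 + 1581^{2}} = \left(-3097807\right) \left(- \frac{1}{2145931}\right) + \frac{- \frac{51}{164} + \frac{821}{164}}{218 + 2499561} = \frac{3097807}{2145931} + \frac{385}{82 \cdot 2499779} = \frac{3097807}{2145931} + \frac{385}{82} \cdot \frac{1}{2499779} = \frac{3097807}{2145931} + \frac{385}{204981878} = \frac{634995122724981}{439876966438418}$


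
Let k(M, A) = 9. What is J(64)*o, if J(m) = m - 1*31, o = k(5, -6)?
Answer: 297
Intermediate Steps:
o = 9
J(m) = -31 + m (J(m) = m - 31 = -31 + m)
J(64)*o = (-31 + 64)*9 = 33*9 = 297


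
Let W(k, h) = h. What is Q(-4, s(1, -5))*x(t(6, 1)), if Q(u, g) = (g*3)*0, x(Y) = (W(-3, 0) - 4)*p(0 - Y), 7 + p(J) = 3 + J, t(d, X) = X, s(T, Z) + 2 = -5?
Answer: 0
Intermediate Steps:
s(T, Z) = -7 (s(T, Z) = -2 - 5 = -7)
p(J) = -4 + J (p(J) = -7 + (3 + J) = -4 + J)
x(Y) = 16 + 4*Y (x(Y) = (0 - 4)*(-4 + (0 - Y)) = -4*(-4 - Y) = 16 + 4*Y)
Q(u, g) = 0 (Q(u, g) = (3*g)*0 = 0)
Q(-4, s(1, -5))*x(t(6, 1)) = 0*(16 + 4*1) = 0*(16 + 4) = 0*20 = 0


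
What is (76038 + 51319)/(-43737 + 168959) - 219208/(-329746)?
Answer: 34722562749/20645726806 ≈ 1.6818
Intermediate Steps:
(76038 + 51319)/(-43737 + 168959) - 219208/(-329746) = 127357/125222 - 219208*(-1/329746) = 127357*(1/125222) + 109604/164873 = 127357/125222 + 109604/164873 = 34722562749/20645726806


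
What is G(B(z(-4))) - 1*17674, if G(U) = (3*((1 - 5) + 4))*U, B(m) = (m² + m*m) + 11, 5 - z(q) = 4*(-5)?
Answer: -17674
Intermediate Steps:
z(q) = 25 (z(q) = 5 - 4*(-5) = 5 - 1*(-20) = 5 + 20 = 25)
B(m) = 11 + 2*m² (B(m) = (m² + m²) + 11 = 2*m² + 11 = 11 + 2*m²)
G(U) = 0 (G(U) = (3*(-4 + 4))*U = (3*0)*U = 0*U = 0)
G(B(z(-4))) - 1*17674 = 0 - 1*17674 = 0 - 17674 = -17674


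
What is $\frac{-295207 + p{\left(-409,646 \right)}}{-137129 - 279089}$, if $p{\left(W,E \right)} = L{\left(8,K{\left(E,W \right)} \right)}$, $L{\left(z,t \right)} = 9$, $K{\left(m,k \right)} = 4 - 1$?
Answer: $\frac{147599}{208109} \approx 0.70924$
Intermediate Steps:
$K{\left(m,k \right)} = 3$ ($K{\left(m,k \right)} = 4 - 1 = 3$)
$p{\left(W,E \right)} = 9$
$\frac{-295207 + p{\left(-409,646 \right)}}{-137129 - 279089} = \frac{-295207 + 9}{-137129 - 279089} = - \frac{295198}{-416218} = \left(-295198\right) \left(- \frac{1}{416218}\right) = \frac{147599}{208109}$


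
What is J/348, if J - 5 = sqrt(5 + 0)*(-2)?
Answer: 5/348 - sqrt(5)/174 ≈ 0.0015169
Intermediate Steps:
J = 5 - 2*sqrt(5) (J = 5 + sqrt(5 + 0)*(-2) = 5 + sqrt(5)*(-2) = 5 - 2*sqrt(5) ≈ 0.52786)
J/348 = (5 - 2*sqrt(5))/348 = (5 - 2*sqrt(5))*(1/348) = 5/348 - sqrt(5)/174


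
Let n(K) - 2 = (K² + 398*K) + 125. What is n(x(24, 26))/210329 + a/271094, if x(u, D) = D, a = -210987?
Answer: -5907673647/8145561418 ≈ -0.72526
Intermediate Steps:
n(K) = 127 + K² + 398*K (n(K) = 2 + ((K² + 398*K) + 125) = 2 + (125 + K² + 398*K) = 127 + K² + 398*K)
n(x(24, 26))/210329 + a/271094 = (127 + 26² + 398*26)/210329 - 210987/271094 = (127 + 676 + 10348)*(1/210329) - 210987*1/271094 = 11151*(1/210329) - 210987/271094 = 1593/30047 - 210987/271094 = -5907673647/8145561418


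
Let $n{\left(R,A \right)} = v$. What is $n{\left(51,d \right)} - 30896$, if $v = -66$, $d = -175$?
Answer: $-30962$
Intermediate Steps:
$n{\left(R,A \right)} = -66$
$n{\left(51,d \right)} - 30896 = -66 - 30896 = -30962$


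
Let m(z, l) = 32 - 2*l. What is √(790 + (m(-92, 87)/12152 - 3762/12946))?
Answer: √6232346040962603/2809282 ≈ 28.102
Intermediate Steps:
√(790 + (m(-92, 87)/12152 - 3762/12946)) = √(790 + ((32 - 2*87)/12152 - 3762/12946)) = √(790 + ((32 - 174)*(1/12152) - 3762*1/12946)) = √(790 + (-142*1/12152 - 1881/6473)) = √(790 + (-71/6076 - 1881/6473)) = √(790 - 11888539/39329948) = √(31058770381/39329948) = √6232346040962603/2809282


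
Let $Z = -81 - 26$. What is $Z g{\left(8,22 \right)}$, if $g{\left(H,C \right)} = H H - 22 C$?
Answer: $44940$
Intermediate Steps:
$g{\left(H,C \right)} = H^{2} - 22 C$
$Z = -107$ ($Z = -81 - 26 = -107$)
$Z g{\left(8,22 \right)} = - 107 \left(8^{2} - 484\right) = - 107 \left(64 - 484\right) = \left(-107\right) \left(-420\right) = 44940$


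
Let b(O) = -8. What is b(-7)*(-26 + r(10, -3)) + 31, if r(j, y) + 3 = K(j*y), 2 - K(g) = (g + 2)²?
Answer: 6519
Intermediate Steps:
K(g) = 2 - (2 + g)² (K(g) = 2 - (g + 2)² = 2 - (2 + g)²)
r(j, y) = -1 - (2 + j*y)² (r(j, y) = -3 + (2 - (2 + j*y)²) = -1 - (2 + j*y)²)
b(-7)*(-26 + r(10, -3)) + 31 = -8*(-26 + (-1 - (2 + 10*(-3))²)) + 31 = -8*(-26 + (-1 - (2 - 30)²)) + 31 = -8*(-26 + (-1 - 1*(-28)²)) + 31 = -8*(-26 + (-1 - 1*784)) + 31 = -8*(-26 + (-1 - 784)) + 31 = -8*(-26 - 785) + 31 = -8*(-811) + 31 = 6488 + 31 = 6519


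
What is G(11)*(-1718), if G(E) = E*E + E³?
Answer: -2494536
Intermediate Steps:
G(E) = E² + E³
G(11)*(-1718) = (11²*(1 + 11))*(-1718) = (121*12)*(-1718) = 1452*(-1718) = -2494536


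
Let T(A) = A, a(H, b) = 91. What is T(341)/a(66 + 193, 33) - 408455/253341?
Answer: 49219876/23054031 ≈ 2.1350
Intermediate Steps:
T(341)/a(66 + 193, 33) - 408455/253341 = 341/91 - 408455/253341 = 49219876/23054031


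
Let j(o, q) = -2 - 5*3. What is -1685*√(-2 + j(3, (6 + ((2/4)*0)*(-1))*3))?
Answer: -1685*I*√19 ≈ -7344.7*I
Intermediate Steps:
j(o, q) = -17 (j(o, q) = -2 - 15 = -17)
-1685*√(-2 + j(3, (6 + ((2/4)*0)*(-1))*3)) = -1685*√(-2 - 17) = -1685*I*√19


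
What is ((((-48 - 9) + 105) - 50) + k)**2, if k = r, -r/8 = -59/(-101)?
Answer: 454276/10201 ≈ 44.532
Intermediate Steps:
r = -472/101 (r = -(-472)/(-101) = -(-472)*(-1)/101 = -8*59/101 = -472/101 ≈ -4.6733)
k = -472/101 ≈ -4.6733
((((-48 - 9) + 105) - 50) + k)**2 = ((((-48 - 9) + 105) - 50) - 472/101)**2 = (((-57 + 105) - 50) - 472/101)**2 = ((48 - 50) - 472/101)**2 = (-2 - 472/101)**2 = (-674/101)**2 = 454276/10201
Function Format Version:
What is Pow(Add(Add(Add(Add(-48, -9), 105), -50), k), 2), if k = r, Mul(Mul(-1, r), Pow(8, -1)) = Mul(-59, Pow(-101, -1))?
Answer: Rational(454276, 10201) ≈ 44.532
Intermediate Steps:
r = Rational(-472, 101) (r = Mul(-8, Mul(-59, Pow(-101, -1))) = Mul(-8, Mul(-59, Rational(-1, 101))) = Mul(-8, Rational(59, 101)) = Rational(-472, 101) ≈ -4.6733)
k = Rational(-472, 101) ≈ -4.6733
Pow(Add(Add(Add(Add(-48, -9), 105), -50), k), 2) = Pow(Add(Add(Add(Add(-48, -9), 105), -50), Rational(-472, 101)), 2) = Pow(Add(Add(Add(-57, 105), -50), Rational(-472, 101)), 2) = Pow(Add(Add(48, -50), Rational(-472, 101)), 2) = Pow(Add(-2, Rational(-472, 101)), 2) = Pow(Rational(-674, 101), 2) = Rational(454276, 10201)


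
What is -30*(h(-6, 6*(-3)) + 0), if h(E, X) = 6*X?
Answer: 3240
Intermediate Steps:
-30*(h(-6, 6*(-3)) + 0) = -30*(6*(6*(-3)) + 0) = -30*(6*(-18) + 0) = -30*(-108 + 0) = -30*(-108) = 3240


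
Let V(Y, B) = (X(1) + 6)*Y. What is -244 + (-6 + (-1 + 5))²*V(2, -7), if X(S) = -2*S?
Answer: -212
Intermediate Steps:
V(Y, B) = 4*Y (V(Y, B) = (-2*1 + 6)*Y = (-2 + 6)*Y = 4*Y)
-244 + (-6 + (-1 + 5))²*V(2, -7) = -244 + (-6 + (-1 + 5))²*(4*2) = -244 + (-6 + 4)²*8 = -244 + (-2)²*8 = -244 + 4*8 = -244 + 32 = -212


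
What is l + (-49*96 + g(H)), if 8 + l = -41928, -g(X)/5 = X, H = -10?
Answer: -46590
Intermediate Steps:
g(X) = -5*X
l = -41936 (l = -8 - 41928 = -41936)
l + (-49*96 + g(H)) = -41936 + (-49*96 - 5*(-10)) = -41936 + (-4704 + 50) = -41936 - 4654 = -46590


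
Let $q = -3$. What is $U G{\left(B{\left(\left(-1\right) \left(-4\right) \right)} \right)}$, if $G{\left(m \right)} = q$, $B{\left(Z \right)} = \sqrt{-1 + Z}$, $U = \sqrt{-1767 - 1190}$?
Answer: $- 3 i \sqrt{2957} \approx - 163.14 i$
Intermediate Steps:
$U = i \sqrt{2957}$ ($U = \sqrt{-2957} = i \sqrt{2957} \approx 54.378 i$)
$G{\left(m \right)} = -3$
$U G{\left(B{\left(\left(-1\right) \left(-4\right) \right)} \right)} = i \sqrt{2957} \left(-3\right) = - 3 i \sqrt{2957}$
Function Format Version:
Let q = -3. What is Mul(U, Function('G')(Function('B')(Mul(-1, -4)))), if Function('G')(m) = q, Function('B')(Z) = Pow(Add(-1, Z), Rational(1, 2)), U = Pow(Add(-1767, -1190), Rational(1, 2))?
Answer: Mul(-3, I, Pow(2957, Rational(1, 2))) ≈ Mul(-163.14, I)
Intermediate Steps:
U = Mul(I, Pow(2957, Rational(1, 2))) (U = Pow(-2957, Rational(1, 2)) = Mul(I, Pow(2957, Rational(1, 2))) ≈ Mul(54.378, I))
Function('G')(m) = -3
Mul(U, Function('G')(Function('B')(Mul(-1, -4)))) = Mul(Mul(I, Pow(2957, Rational(1, 2))), -3) = Mul(-3, I, Pow(2957, Rational(1, 2)))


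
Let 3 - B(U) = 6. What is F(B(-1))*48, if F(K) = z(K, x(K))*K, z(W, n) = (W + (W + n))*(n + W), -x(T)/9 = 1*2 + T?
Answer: -2592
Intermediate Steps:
x(T) = -18 - 9*T (x(T) = -9*(1*2 + T) = -9*(2 + T) = -18 - 9*T)
B(U) = -3 (B(U) = 3 - 1*6 = 3 - 6 = -3)
z(W, n) = (W + n)*(n + 2*W) (z(W, n) = (n + 2*W)*(W + n) = (W + n)*(n + 2*W))
F(K) = K*((-18 - 9*K)**2 + 2*K**2 + 3*K*(-18 - 9*K)) (F(K) = ((-18 - 9*K)**2 + 2*K**2 + 3*K*(-18 - 9*K))*K = K*((-18 - 9*K)**2 + 2*K**2 + 3*K*(-18 - 9*K)))
F(B(-1))*48 = (2*(-3)*(162 + 28*(-3)**2 + 135*(-3)))*48 = (2*(-3)*(162 + 28*9 - 405))*48 = (2*(-3)*(162 + 252 - 405))*48 = (2*(-3)*9)*48 = -54*48 = -2592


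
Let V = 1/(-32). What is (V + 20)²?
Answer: 408321/1024 ≈ 398.75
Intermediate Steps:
V = -1/32 ≈ -0.031250
(V + 20)² = (-1/32 + 20)² = (639/32)² = 408321/1024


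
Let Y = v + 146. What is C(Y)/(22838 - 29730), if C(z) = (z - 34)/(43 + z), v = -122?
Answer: 5/230882 ≈ 2.1656e-5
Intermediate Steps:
Y = 24 (Y = -122 + 146 = 24)
C(z) = (-34 + z)/(43 + z)
C(Y)/(22838 - 29730) = ((-34 + 24)/(43 + 24))/(22838 - 29730) = (-10/67)/(-6892) = ((1/67)*(-10))*(-1/6892) = -10/67*(-1/6892) = 5/230882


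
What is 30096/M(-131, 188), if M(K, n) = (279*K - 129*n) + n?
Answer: -30096/60613 ≈ -0.49653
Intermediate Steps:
M(K, n) = -128*n + 279*K (M(K, n) = (-129*n + 279*K) + n = -128*n + 279*K)
30096/M(-131, 188) = 30096/(-128*188 + 279*(-131)) = 30096/(-24064 - 36549) = 30096/(-60613) = 30096*(-1/60613) = -30096/60613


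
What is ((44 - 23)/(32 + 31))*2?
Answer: 2/3 ≈ 0.66667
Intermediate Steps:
((44 - 23)/(32 + 31))*2 = (21/63)*2 = (21*(1/63))*2 = (1/3)*2 = 2/3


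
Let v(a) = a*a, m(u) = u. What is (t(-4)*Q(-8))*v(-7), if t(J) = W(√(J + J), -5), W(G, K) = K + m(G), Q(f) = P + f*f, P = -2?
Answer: -15190 + 6076*I*√2 ≈ -15190.0 + 8592.8*I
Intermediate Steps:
Q(f) = -2 + f² (Q(f) = -2 + f*f = -2 + f²)
W(G, K) = G + K (W(G, K) = K + G = G + K)
v(a) = a²
t(J) = -5 + √2*√J (t(J) = √(J + J) - 5 = √(2*J) - 5 = √2*√J - 5 = -5 + √2*√J)
(t(-4)*Q(-8))*v(-7) = ((-5 + √2*√(-4))*(-2 + (-8)²))*(-7)² = ((-5 + √2*(2*I))*(-2 + 64))*49 = ((-5 + 2*I*√2)*62)*49 = (-310 + 124*I*√2)*49 = -15190 + 6076*I*√2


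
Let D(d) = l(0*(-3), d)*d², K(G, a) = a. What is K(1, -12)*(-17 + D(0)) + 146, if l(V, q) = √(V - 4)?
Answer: 350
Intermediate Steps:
l(V, q) = √(-4 + V)
D(d) = 2*I*d² (D(d) = √(-4 + 0*(-3))*d² = √(-4 + 0)*d² = √(-4)*d² = (2*I)*d² = 2*I*d²)
K(1, -12)*(-17 + D(0)) + 146 = -12*(-17 + 2*I*0²) + 146 = -12*(-17 + 2*I*0) + 146 = -12*(-17 + 0) + 146 = -12*(-17) + 146 = 204 + 146 = 350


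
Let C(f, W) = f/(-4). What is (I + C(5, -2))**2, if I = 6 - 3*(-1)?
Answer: 961/16 ≈ 60.063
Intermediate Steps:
I = 9 (I = 6 + 3 = 9)
C(f, W) = -f/4 (C(f, W) = f*(-1/4) = -f/4)
(I + C(5, -2))**2 = (9 - 1/4*5)**2 = (9 - 5/4)**2 = (31/4)**2 = 961/16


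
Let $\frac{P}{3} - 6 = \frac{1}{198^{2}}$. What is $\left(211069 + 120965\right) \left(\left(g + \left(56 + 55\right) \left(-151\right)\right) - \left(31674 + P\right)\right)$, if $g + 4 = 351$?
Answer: $- \frac{34788818576851}{2178} \approx -1.5973 \cdot 10^{10}$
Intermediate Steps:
$g = 347$ ($g = -4 + 351 = 347$)
$P = \frac{235225}{13068}$ ($P = 18 + \frac{3}{198^{2}} = 18 + \frac{3}{39204} = 18 + 3 \cdot \frac{1}{39204} = 18 + \frac{1}{13068} = \frac{235225}{13068} \approx 18.0$)
$\left(211069 + 120965\right) \left(\left(g + \left(56 + 55\right) \left(-151\right)\right) - \left(31674 + P\right)\right) = \left(211069 + 120965\right) \left(\left(347 + \left(56 + 55\right) \left(-151\right)\right) - \frac{414151057}{13068}\right) = 332034 \left(\left(347 + 111 \left(-151\right)\right) - \frac{414151057}{13068}\right) = 332034 \left(\left(347 - 16761\right) - \frac{414151057}{13068}\right) = 332034 \left(-16414 - \frac{414151057}{13068}\right) = 332034 \left(- \frac{628649209}{13068}\right) = - \frac{34788818576851}{2178}$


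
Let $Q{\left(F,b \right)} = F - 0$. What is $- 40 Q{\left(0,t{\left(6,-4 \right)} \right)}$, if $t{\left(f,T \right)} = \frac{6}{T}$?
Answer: $0$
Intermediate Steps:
$Q{\left(F,b \right)} = F$ ($Q{\left(F,b \right)} = F + 0 = F$)
$- 40 Q{\left(0,t{\left(6,-4 \right)} \right)} = \left(-40\right) 0 = 0$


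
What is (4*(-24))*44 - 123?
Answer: -4347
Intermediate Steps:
(4*(-24))*44 - 123 = -96*44 - 123 = -4224 - 123 = -4347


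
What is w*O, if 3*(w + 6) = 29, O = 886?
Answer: 9746/3 ≈ 3248.7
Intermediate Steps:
w = 11/3 (w = -6 + (1/3)*29 = -6 + 29/3 = 11/3 ≈ 3.6667)
w*O = (11/3)*886 = 9746/3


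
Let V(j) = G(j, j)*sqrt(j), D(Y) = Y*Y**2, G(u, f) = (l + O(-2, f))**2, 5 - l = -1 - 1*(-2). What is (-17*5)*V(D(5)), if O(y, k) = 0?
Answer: -6800*sqrt(5) ≈ -15205.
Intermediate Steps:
l = 4 (l = 5 - (-1 - 1*(-2)) = 5 - (-1 + 2) = 5 - 1*1 = 5 - 1 = 4)
G(u, f) = 16 (G(u, f) = (4 + 0)**2 = 4**2 = 16)
D(Y) = Y**3
V(j) = 16*sqrt(j)
(-17*5)*V(D(5)) = (-17*5)*(16*sqrt(5**3)) = -1360*sqrt(125) = -1360*5*sqrt(5) = -6800*sqrt(5)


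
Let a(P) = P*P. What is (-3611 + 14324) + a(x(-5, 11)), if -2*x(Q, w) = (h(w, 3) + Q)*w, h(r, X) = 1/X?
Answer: 102346/9 ≈ 11372.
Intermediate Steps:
x(Q, w) = -w*(⅓ + Q)/2 (x(Q, w) = -(1/3 + Q)*w/2 = -(⅓ + Q)*w/2 = -w*(⅓ + Q)/2)
a(P) = P²
(-3611 + 14324) + a(x(-5, 11)) = (-3611 + 14324) + (-⅙*11*(1 + 3*(-5)))² = 10713 + (-⅙*11*(1 - 15))² = 10713 + (-⅙*11*(-14))² = 10713 + (77/3)² = 10713 + 5929/9 = 102346/9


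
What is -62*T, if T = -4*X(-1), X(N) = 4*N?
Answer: -992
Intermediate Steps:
T = 16 (T = -16*(-1) = -4*(-4) = 16)
-62*T = -62*16 = -992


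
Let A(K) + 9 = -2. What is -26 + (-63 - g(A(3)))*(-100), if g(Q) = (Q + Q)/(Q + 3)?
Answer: 6549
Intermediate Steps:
A(K) = -11 (A(K) = -9 - 2 = -11)
g(Q) = 2*Q/(3 + Q) (g(Q) = (2*Q)/(3 + Q) = 2*Q/(3 + Q))
-26 + (-63 - g(A(3)))*(-100) = -26 + (-63 - 2*(-11)/(3 - 11))*(-100) = -26 + (-63 - 2*(-11)/(-8))*(-100) = -26 + (-63 - 2*(-11)*(-1)/8)*(-100) = -26 + (-63 - 1*11/4)*(-100) = -26 + (-63 - 11/4)*(-100) = -26 - 263/4*(-100) = -26 + 6575 = 6549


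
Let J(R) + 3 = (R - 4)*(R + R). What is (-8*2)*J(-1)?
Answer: -112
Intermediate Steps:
J(R) = -3 + 2*R*(-4 + R) (J(R) = -3 + (R - 4)*(R + R) = -3 + (-4 + R)*(2*R) = -3 + 2*R*(-4 + R))
(-8*2)*J(-1) = (-8*2)*(-3 - 8*(-1) + 2*(-1)²) = -16*(-3 + 8 + 2*1) = -16*(-3 + 8 + 2) = -16*7 = -112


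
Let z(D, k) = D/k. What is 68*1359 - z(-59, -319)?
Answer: 29479369/319 ≈ 92412.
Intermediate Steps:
68*1359 - z(-59, -319) = 68*1359 - (-59)/(-319) = 92412 - (-59)*(-1)/319 = 92412 - 1*59/319 = 92412 - 59/319 = 29479369/319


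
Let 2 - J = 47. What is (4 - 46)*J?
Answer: 1890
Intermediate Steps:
J = -45 (J = 2 - 1*47 = 2 - 47 = -45)
(4 - 46)*J = (4 - 46)*(-45) = -42*(-45) = 1890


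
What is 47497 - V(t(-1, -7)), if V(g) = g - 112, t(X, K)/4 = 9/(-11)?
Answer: 523735/11 ≈ 47612.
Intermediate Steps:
t(X, K) = -36/11 (t(X, K) = 4*(9/(-11)) = 4*(9*(-1/11)) = 4*(-9/11) = -36/11)
V(g) = -112 + g
47497 - V(t(-1, -7)) = 47497 - (-112 - 36/11) = 47497 - 1*(-1268/11) = 47497 + 1268/11 = 523735/11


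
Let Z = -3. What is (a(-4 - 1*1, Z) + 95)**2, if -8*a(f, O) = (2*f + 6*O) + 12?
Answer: 9409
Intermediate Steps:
a(f, O) = -3/2 - 3*O/4 - f/4 (a(f, O) = -((2*f + 6*O) + 12)/8 = -(12 + 2*f + 6*O)/8 = -3/2 - 3*O/4 - f/4)
(a(-4 - 1*1, Z) + 95)**2 = ((-3/2 - 3/4*(-3) - (-4 - 1*1)/4) + 95)**2 = ((-3/2 + 9/4 - (-4 - 1)/4) + 95)**2 = ((-3/2 + 9/4 - 1/4*(-5)) + 95)**2 = ((-3/2 + 9/4 + 5/4) + 95)**2 = (2 + 95)**2 = 97**2 = 9409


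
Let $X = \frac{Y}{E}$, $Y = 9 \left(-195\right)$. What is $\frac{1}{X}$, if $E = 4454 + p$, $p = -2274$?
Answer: $- \frac{436}{351} \approx -1.2422$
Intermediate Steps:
$E = 2180$ ($E = 4454 - 2274 = 2180$)
$Y = -1755$
$X = - \frac{351}{436}$ ($X = - \frac{1755}{2180} = \left(-1755\right) \frac{1}{2180} = - \frac{351}{436} \approx -0.80505$)
$\frac{1}{X} = \frac{1}{- \frac{351}{436}} = - \frac{436}{351}$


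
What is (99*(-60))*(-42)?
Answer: 249480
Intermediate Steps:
(99*(-60))*(-42) = -5940*(-42) = 249480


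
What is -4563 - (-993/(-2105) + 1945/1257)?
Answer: -12078971981/2645985 ≈ -4565.0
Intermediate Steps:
-4563 - (-993/(-2105) + 1945/1257) = -4563 - (-993*(-1/2105) + 1945*(1/1257)) = -4563 - (993/2105 + 1945/1257) = -4563 - 1*5342426/2645985 = -4563 - 5342426/2645985 = -12078971981/2645985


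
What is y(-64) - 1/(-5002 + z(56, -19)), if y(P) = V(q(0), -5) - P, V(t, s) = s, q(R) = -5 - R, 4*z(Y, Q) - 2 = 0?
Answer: 590179/10003 ≈ 59.000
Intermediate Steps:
z(Y, Q) = 1/2 (z(Y, Q) = 1/2 + (1/4)*0 = 1/2 + 0 = 1/2)
y(P) = -5 - P
y(-64) - 1/(-5002 + z(56, -19)) = (-5 - 1*(-64)) - 1/(-5002 + 1/2) = (-5 + 64) - 1/(-10003/2) = 59 - 1*(-2/10003) = 59 + 2/10003 = 590179/10003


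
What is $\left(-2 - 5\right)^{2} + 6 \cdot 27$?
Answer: $211$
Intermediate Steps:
$\left(-2 - 5\right)^{2} + 6 \cdot 27 = \left(-7\right)^{2} + 162 = 49 + 162 = 211$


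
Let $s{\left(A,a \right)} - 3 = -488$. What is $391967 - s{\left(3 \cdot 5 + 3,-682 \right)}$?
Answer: $392452$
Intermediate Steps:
$s{\left(A,a \right)} = -485$ ($s{\left(A,a \right)} = 3 - 488 = -485$)
$391967 - s{\left(3 \cdot 5 + 3,-682 \right)} = 391967 - -485 = 391967 + 485 = 392452$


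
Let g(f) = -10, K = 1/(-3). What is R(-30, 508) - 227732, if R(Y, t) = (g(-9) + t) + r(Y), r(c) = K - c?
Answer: -681613/3 ≈ -2.2720e+5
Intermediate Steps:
K = -⅓ (K = 1*(-⅓) = -⅓ ≈ -0.33333)
r(c) = -⅓ - c
R(Y, t) = -31/3 + t - Y (R(Y, t) = (-10 + t) + (-⅓ - Y) = -31/3 + t - Y)
R(-30, 508) - 227732 = (-31/3 + 508 - 1*(-30)) - 227732 = (-31/3 + 508 + 30) - 227732 = 1583/3 - 227732 = -681613/3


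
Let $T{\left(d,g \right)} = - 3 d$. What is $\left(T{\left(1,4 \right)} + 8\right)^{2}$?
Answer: $25$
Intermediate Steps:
$\left(T{\left(1,4 \right)} + 8\right)^{2} = \left(\left(-3\right) 1 + 8\right)^{2} = \left(-3 + 8\right)^{2} = 5^{2} = 25$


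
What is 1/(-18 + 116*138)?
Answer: 1/15990 ≈ 6.2539e-5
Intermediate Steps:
1/(-18 + 116*138) = 1/(-18 + 16008) = 1/15990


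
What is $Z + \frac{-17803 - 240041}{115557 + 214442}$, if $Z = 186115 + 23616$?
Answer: $\frac{69210762425}{329999} \approx 2.0973 \cdot 10^{5}$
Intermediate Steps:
$Z = 209731$
$Z + \frac{-17803 - 240041}{115557 + 214442} = 209731 + \frac{-17803 - 240041}{115557 + 214442} = 209731 - \frac{257844}{329999} = \frac{69210762425}{329999}$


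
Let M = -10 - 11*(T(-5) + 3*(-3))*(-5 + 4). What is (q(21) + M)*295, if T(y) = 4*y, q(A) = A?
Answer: -90860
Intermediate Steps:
M = -329 (M = -10 - 11*(4*(-5) + 3*(-3))*(-5 + 4) = -10 - 11*(-20 - 9)*(-1) = -10 - (-319)*(-1) = -10 - 11*29 = -10 - 319 = -329)
(q(21) + M)*295 = (21 - 329)*295 = -308*295 = -90860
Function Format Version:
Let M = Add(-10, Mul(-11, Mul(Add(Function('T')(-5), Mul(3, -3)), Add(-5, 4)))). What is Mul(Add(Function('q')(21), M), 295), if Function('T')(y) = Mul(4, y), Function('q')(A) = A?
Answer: -90860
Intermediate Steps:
M = -329 (M = Add(-10, Mul(-11, Mul(Add(Mul(4, -5), Mul(3, -3)), Add(-5, 4)))) = Add(-10, Mul(-11, Mul(Add(-20, -9), -1))) = Add(-10, Mul(-11, Mul(-29, -1))) = Add(-10, Mul(-11, 29)) = Add(-10, -319) = -329)
Mul(Add(Function('q')(21), M), 295) = Mul(Add(21, -329), 295) = Mul(-308, 295) = -90860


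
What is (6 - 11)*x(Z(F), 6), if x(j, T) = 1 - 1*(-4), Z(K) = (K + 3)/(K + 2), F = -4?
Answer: -25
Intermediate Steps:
Z(K) = (3 + K)/(2 + K)
x(j, T) = 5 (x(j, T) = 1 + 4 = 5)
(6 - 11)*x(Z(F), 6) = (6 - 11)*5 = -5*5 = -25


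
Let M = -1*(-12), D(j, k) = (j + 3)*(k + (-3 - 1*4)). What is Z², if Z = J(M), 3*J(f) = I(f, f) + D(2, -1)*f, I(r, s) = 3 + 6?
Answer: 24649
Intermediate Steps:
I(r, s) = 9
D(j, k) = (-7 + k)*(3 + j) (D(j, k) = (3 + j)*(k + (-3 - 4)) = (3 + j)*(k - 7) = (3 + j)*(-7 + k) = (-7 + k)*(3 + j))
M = 12
J(f) = 3 - 40*f/3 (J(f) = (9 + (-21 - 7*2 + 3*(-1) + 2*(-1))*f)/3 = (9 + (-21 - 14 - 3 - 2)*f)/3 = (9 - 40*f)/3 = 3 - 40*f/3)
Z = -157 (Z = 3 - 40/3*12 = 3 - 160 = -157)
Z² = (-157)² = 24649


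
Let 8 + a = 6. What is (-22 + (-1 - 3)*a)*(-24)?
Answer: 336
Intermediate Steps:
a = -2 (a = -8 + 6 = -2)
(-22 + (-1 - 3)*a)*(-24) = (-22 + (-1 - 3)*(-2))*(-24) = (-22 - 4*(-2))*(-24) = (-22 + 8)*(-24) = -14*(-24) = 336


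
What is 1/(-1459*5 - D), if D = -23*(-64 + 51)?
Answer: -1/7594 ≈ -0.00013168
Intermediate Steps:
D = 299 (D = -23*(-13) = 299)
1/(-1459*5 - D) = 1/(-1459*5 - 1*299) = 1/(-7295 - 299) = 1/(-7594) = -1/7594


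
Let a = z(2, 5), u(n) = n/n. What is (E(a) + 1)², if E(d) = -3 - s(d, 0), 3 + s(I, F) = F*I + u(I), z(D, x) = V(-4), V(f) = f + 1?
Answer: 0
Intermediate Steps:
u(n) = 1
V(f) = 1 + f
z(D, x) = -3 (z(D, x) = 1 - 4 = -3)
a = -3
s(I, F) = -2 + F*I (s(I, F) = -3 + (F*I + 1) = -3 + (1 + F*I) = -2 + F*I)
E(d) = -1 (E(d) = -3 - (-2 + 0*d) = -3 - (-2 + 0) = -3 - 1*(-2) = -3 + 2 = -1)
(E(a) + 1)² = (-1 + 1)² = 0² = 0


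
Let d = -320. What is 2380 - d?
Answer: 2700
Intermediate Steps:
2380 - d = 2380 - 1*(-320) = 2380 + 320 = 2700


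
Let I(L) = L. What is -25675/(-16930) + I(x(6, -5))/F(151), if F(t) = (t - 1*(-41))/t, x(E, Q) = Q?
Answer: -785255/325056 ≈ -2.4158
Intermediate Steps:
F(t) = (41 + t)/t (F(t) = (t + 41)/t = (41 + t)/t)
-25675/(-16930) + I(x(6, -5))/F(151) = -25675/(-16930) - 5*151/(41 + 151) = -25675*(-1/16930) - 5/((1/151)*192) = 5135/3386 - 5/192/151 = 5135/3386 - 5*151/192 = 5135/3386 - 755/192 = -785255/325056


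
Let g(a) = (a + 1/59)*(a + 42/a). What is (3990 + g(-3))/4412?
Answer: 119201/130154 ≈ 0.91585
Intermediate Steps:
g(a) = (1/59 + a)*(a + 42/a) (g(a) = (a + 1/59)*(a + 42/a) = (1/59 + a)*(a + 42/a))
(3990 + g(-3))/4412 = (3990 + (42 + (-3)**2 + (1/59)*(-3) + (42/59)/(-3)))/4412 = (3990 + (42 + 9 - 3/59 + (42/59)*(-1/3)))*(1/4412) = (3990 + (42 + 9 - 3/59 - 14/59))*(1/4412) = (3990 + 2992/59)*(1/4412) = (238402/59)*(1/4412) = 119201/130154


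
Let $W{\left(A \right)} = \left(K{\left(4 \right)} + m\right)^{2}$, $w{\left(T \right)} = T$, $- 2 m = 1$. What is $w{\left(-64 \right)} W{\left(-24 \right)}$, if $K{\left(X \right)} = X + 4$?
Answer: $-3600$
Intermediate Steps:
$m = - \frac{1}{2}$ ($m = \left(- \frac{1}{2}\right) 1 = - \frac{1}{2} \approx -0.5$)
$K{\left(X \right)} = 4 + X$
$W{\left(A \right)} = \frac{225}{4}$ ($W{\left(A \right)} = \left(\left(4 + 4\right) - \frac{1}{2}\right)^{2} = \left(8 - \frac{1}{2}\right)^{2} = \left(\frac{15}{2}\right)^{2} = \frac{225}{4}$)
$w{\left(-64 \right)} W{\left(-24 \right)} = \left(-64\right) \frac{225}{4} = -3600$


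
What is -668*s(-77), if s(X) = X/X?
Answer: -668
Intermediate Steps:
s(X) = 1
-668*s(-77) = -668*1 = -668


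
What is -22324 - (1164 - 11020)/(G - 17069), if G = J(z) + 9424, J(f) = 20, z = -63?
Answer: -170230356/7625 ≈ -22325.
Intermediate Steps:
G = 9444 (G = 20 + 9424 = 9444)
-22324 - (1164 - 11020)/(G - 17069) = -22324 - (1164 - 11020)/(9444 - 17069) = -22324 - (-9856)/(-7625) = -22324 - (-9856)*(-1)/7625 = -22324 - 1*9856/7625 = -22324 - 9856/7625 = -170230356/7625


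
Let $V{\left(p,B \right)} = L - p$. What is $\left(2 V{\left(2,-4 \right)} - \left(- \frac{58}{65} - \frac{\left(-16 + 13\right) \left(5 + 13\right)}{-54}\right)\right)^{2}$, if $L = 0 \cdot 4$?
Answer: $\frac{18769}{4225} \approx 4.4424$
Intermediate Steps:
$L = 0$
$V{\left(p,B \right)} = - p$ ($V{\left(p,B \right)} = 0 - p = - p$)
$\left(2 V{\left(2,-4 \right)} - \left(- \frac{58}{65} - \frac{\left(-16 + 13\right) \left(5 + 13\right)}{-54}\right)\right)^{2} = \left(2 \left(\left(-1\right) 2\right) - \left(- \frac{58}{65} - \frac{\left(-16 + 13\right) \left(5 + 13\right)}{-54}\right)\right)^{2} = \left(2 \left(-2\right) - \left(- \frac{58}{65} - \left(-3\right) 18 \left(- \frac{1}{54}\right)\right)\right)^{2} = \left(-4 + \left(\left(-54\right) \left(- \frac{1}{54}\right) + \frac{58}{65}\right)\right)^{2} = \left(-4 + \left(1 + \frac{58}{65}\right)\right)^{2} = \left(-4 + \frac{123}{65}\right)^{2} = \left(- \frac{137}{65}\right)^{2} = \frac{18769}{4225}$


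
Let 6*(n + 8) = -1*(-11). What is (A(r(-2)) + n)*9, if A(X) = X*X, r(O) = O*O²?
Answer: 1041/2 ≈ 520.50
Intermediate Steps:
n = -37/6 (n = -8 + (-1*(-11))/6 = -8 + (⅙)*11 = -8 + 11/6 = -37/6 ≈ -6.1667)
r(O) = O³
A(X) = X²
(A(r(-2)) + n)*9 = (((-2)³)² - 37/6)*9 = ((-8)² - 37/6)*9 = (64 - 37/6)*9 = (347/6)*9 = 1041/2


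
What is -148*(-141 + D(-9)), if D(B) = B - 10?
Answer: 23680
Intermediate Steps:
D(B) = -10 + B
-148*(-141 + D(-9)) = -148*(-141 + (-10 - 9)) = -148*(-141 - 19) = -148*(-160) = 23680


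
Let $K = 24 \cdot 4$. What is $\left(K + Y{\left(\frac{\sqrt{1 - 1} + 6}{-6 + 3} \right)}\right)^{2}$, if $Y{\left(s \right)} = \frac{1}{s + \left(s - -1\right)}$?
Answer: $\frac{82369}{9} \approx 9152.1$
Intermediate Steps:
$K = 96$
$Y{\left(s \right)} = \frac{1}{1 + 2 s}$ ($Y{\left(s \right)} = \frac{1}{s + \left(s + 1\right)} = \frac{1}{s + \left(1 + s\right)} = \frac{1}{1 + 2 s}$)
$\left(K + Y{\left(\frac{\sqrt{1 - 1} + 6}{-6 + 3} \right)}\right)^{2} = \left(96 + \frac{1}{1 + 2 \frac{\sqrt{1 - 1} + 6}{-6 + 3}}\right)^{2} = \left(96 + \frac{1}{1 + 2 \frac{\sqrt{0} + 6}{-3}}\right)^{2} = \left(96 + \frac{1}{1 + 2 \left(0 + 6\right) \left(- \frac{1}{3}\right)}\right)^{2} = \left(96 + \frac{1}{1 + 2 \cdot 6 \left(- \frac{1}{3}\right)}\right)^{2} = \left(96 + \frac{1}{1 + 2 \left(-2\right)}\right)^{2} = \left(96 + \frac{1}{1 - 4}\right)^{2} = \left(96 + \frac{1}{-3}\right)^{2} = \left(96 - \frac{1}{3}\right)^{2} = \left(\frac{287}{3}\right)^{2} = \frac{82369}{9}$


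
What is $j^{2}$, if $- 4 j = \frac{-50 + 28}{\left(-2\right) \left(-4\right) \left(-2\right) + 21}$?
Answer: $\frac{121}{100} \approx 1.21$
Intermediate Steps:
$j = \frac{11}{10}$ ($j = - \frac{\left(-50 + 28\right) \frac{1}{\left(-2\right) \left(-4\right) \left(-2\right) + 21}}{4} = - \frac{\left(-22\right) \frac{1}{8 \left(-2\right) + 21}}{4} = - \frac{\left(-22\right) \frac{1}{-16 + 21}}{4} = - \frac{\left(-22\right) \frac{1}{5}}{4} = \left(- \frac{1}{4}\right) \left(- \frac{22}{5}\right) = \frac{11}{10} \approx 1.1$)
$j^{2} = \left(\frac{11}{10}\right)^{2} = \frac{121}{100}$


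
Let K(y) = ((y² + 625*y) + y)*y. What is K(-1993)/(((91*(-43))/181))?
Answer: 982792167923/3913 ≈ 2.5116e+8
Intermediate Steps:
K(y) = y*(y² + 626*y) (K(y) = (y² + 626*y)*y = y*(y² + 626*y))
K(-1993)/(((91*(-43))/181)) = ((-1993)²*(626 - 1993))/(((91*(-43))/181)) = (3972049*(-1367))/((-3913*1/181)) = -5429790983/(-3913/181) = -5429790983*(-181/3913) = 982792167923/3913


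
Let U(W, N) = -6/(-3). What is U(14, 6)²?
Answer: 4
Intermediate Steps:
U(W, N) = 2 (U(W, N) = -6*(-⅓) = 2)
U(14, 6)² = 2² = 4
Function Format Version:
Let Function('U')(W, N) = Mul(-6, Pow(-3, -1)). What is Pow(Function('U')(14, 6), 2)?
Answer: 4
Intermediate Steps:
Function('U')(W, N) = 2 (Function('U')(W, N) = Mul(-6, Rational(-1, 3)) = 2)
Pow(Function('U')(14, 6), 2) = Pow(2, 2) = 4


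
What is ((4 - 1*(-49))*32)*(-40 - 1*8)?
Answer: -81408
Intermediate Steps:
((4 - 1*(-49))*32)*(-40 - 1*8) = ((4 + 49)*32)*(-40 - 8) = (53*32)*(-48) = 1696*(-48) = -81408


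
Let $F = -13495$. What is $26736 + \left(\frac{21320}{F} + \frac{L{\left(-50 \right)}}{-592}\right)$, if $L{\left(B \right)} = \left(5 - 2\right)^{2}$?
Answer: $\frac{42716446109}{1597808} \approx 26734.0$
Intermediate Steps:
$L{\left(B \right)} = 9$ ($L{\left(B \right)} = 3^{2} = 9$)
$26736 + \left(\frac{21320}{F} + \frac{L{\left(-50 \right)}}{-592}\right) = 26736 + \left(\frac{21320}{-13495} + \frac{9}{-592}\right) = 26736 + \left(21320 \left(- \frac{1}{13495}\right) + 9 \left(- \frac{1}{592}\right)\right) = 26736 - \frac{2548579}{1597808} = \frac{42716446109}{1597808}$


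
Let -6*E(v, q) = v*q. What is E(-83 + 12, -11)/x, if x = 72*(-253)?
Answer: 71/9936 ≈ 0.0071457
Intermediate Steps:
E(v, q) = -q*v/6 (E(v, q) = -v*q/6 = -q*v/6)
x = -18216
E(-83 + 12, -11)/x = -⅙*(-11)*(-83 + 12)/(-18216) = -⅙*(-11)*(-71)*(-1/18216) = -781/6*(-1/18216) = 71/9936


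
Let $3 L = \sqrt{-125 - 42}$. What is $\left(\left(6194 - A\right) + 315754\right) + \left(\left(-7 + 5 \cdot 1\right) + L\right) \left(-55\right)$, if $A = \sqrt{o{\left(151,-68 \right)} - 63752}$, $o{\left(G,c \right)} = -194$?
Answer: $322058 - i \sqrt{63946} - \frac{55 i \sqrt{167}}{3} \approx 3.2206 \cdot 10^{5} - 489.79 i$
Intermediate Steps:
$L = \frac{i \sqrt{167}}{3}$ ($L = \frac{\sqrt{-125 - 42}}{3} = \frac{\sqrt{-167}}{3} = \frac{i \sqrt{167}}{3} \approx 4.3076 i$)
$A = i \sqrt{63946}$ ($A = \sqrt{-194 - 63752} = \sqrt{-63946} = i \sqrt{63946} \approx 252.88 i$)
$\left(\left(6194 - A\right) + 315754\right) + \left(\left(-7 + 5 \cdot 1\right) + L\right) \left(-55\right) = \left(\left(6194 - i \sqrt{63946}\right) + 315754\right) + \left(\left(-7 + 5 \cdot 1\right) + \frac{i \sqrt{167}}{3}\right) \left(-55\right) = \left(\left(6194 - i \sqrt{63946}\right) + 315754\right) + \left(\left(-7 + 5\right) + \frac{i \sqrt{167}}{3}\right) \left(-55\right) = \left(321948 - i \sqrt{63946}\right) + \left(-2 + \frac{i \sqrt{167}}{3}\right) \left(-55\right) = \left(321948 - i \sqrt{63946}\right) + \left(110 - \frac{55 i \sqrt{167}}{3}\right) = 322058 - i \sqrt{63946} - \frac{55 i \sqrt{167}}{3}$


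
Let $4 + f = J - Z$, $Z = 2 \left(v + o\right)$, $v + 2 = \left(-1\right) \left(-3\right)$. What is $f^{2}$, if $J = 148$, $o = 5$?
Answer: $17424$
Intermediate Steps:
$v = 1$ ($v = -2 - -3 = -2 + 3 = 1$)
$Z = 12$ ($Z = 2 \left(1 + 5\right) = 2 \cdot 6 = 12$)
$f = 132$ ($f = -4 + \left(148 - 12\right) = -4 + 136 = 132$)
$f^{2} = 132^{2} = 17424$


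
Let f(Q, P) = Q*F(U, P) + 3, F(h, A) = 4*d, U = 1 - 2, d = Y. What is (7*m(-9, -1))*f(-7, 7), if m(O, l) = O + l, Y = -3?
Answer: -6090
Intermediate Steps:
d = -3
U = -1
F(h, A) = -12 (F(h, A) = 4*(-3) = -12)
f(Q, P) = 3 - 12*Q (f(Q, P) = Q*(-12) + 3 = -12*Q + 3 = 3 - 12*Q)
(7*m(-9, -1))*f(-7, 7) = (7*(-9 - 1))*(3 - 12*(-7)) = (7*(-10))*(3 + 84) = -70*87 = -6090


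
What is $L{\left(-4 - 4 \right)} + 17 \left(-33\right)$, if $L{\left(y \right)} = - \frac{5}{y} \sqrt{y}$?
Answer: $-561 + \frac{5 i \sqrt{2}}{4} \approx -561.0 + 1.7678 i$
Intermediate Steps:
$L{\left(y \right)} = - \frac{5}{\sqrt{y}}$
$L{\left(-4 - 4 \right)} + 17 \left(-33\right) = - \frac{5}{\sqrt{-4 - 4}} + 17 \left(-33\right) = - \frac{5}{2 i \sqrt{2}} - 561 = - 5 \left(- \frac{i \sqrt{2}}{4}\right) - 561 = \frac{5 i \sqrt{2}}{4} - 561 = -561 + \frac{5 i \sqrt{2}}{4}$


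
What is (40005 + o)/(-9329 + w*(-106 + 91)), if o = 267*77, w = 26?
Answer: -60564/9719 ≈ -6.2315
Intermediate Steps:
o = 20559
(40005 + o)/(-9329 + w*(-106 + 91)) = (40005 + 20559)/(-9329 + 26*(-106 + 91)) = 60564/(-9329 + 26*(-15)) = 60564/(-9329 - 390) = 60564/(-9719) = 60564*(-1/9719) = -60564/9719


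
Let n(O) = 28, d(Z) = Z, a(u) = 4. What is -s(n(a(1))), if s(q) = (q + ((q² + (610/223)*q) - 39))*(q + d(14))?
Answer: -7957278/223 ≈ -35683.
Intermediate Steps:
s(q) = (14 + q)*(-39 + q² + 833*q/223) (s(q) = (q + ((q² + (610/223)*q) - 39))*(q + 14) = (q + ((q² + (610*(1/223))*q) - 39))*(14 + q) = (q + ((q² + 610*q/223) - 39))*(14 + q) = (q + (-39 + q² + 610*q/223))*(14 + q) = (-39 + q² + 833*q/223)*(14 + q) = (14 + q)*(-39 + q² + 833*q/223))
-s(n(a(1))) = -(-546 + 28³ + (2965/223)*28 + (3955/223)*28²) = -(-546 + 21952 + 83020/223 + (3955/223)*784) = -(-546 + 21952 + 83020/223 + 3100720/223) = -1*7957278/223 = -7957278/223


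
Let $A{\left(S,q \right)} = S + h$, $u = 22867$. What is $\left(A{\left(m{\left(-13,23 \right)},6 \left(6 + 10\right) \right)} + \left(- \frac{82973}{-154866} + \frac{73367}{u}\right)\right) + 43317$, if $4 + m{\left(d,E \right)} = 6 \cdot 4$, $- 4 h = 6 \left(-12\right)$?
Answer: $\frac{153547223635223}{3541320822} \approx 43359.0$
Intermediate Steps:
$h = 18$ ($h = - \frac{6 \left(-12\right)}{4} = \left(- \frac{1}{4}\right) \left(-72\right) = 18$)
$m{\left(d,E \right)} = 20$ ($m{\left(d,E \right)} = -4 + 6 \cdot 4 = -4 + 24 = 20$)
$A{\left(S,q \right)} = 18 + S$ ($A{\left(S,q \right)} = S + 18 = 18 + S$)
$\left(A{\left(m{\left(-13,23 \right)},6 \left(6 + 10\right) \right)} + \left(- \frac{82973}{-154866} + \frac{73367}{u}\right)\right) + 43317 = \left(\left(18 + 20\right) + \left(- \frac{82973}{-154866} + \frac{73367}{22867}\right)\right) + 43317 = \left(38 + \left(\left(-82973\right) \left(- \frac{1}{154866}\right) + 73367 \cdot \frac{1}{22867}\right)\right) + 43317 = \left(38 + \left(\frac{82973}{154866} + \frac{73367}{22867}\right)\right) + 43317 = \left(38 + \frac{13259397413}{3541320822}\right) + 43317 = \frac{147829588649}{3541320822} + 43317 = \frac{153547223635223}{3541320822}$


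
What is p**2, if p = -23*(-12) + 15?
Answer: 84681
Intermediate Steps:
p = 291 (p = 276 + 15 = 291)
p**2 = 291**2 = 84681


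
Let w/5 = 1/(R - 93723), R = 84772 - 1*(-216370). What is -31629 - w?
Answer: -6560455556/207419 ≈ -31629.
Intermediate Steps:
R = 301142 (R = 84772 + 216370 = 301142)
w = 5/207419 (w = 5/(301142 - 93723) = 5/207419 ≈ 2.4106e-5)
-31629 - w = -31629 - 1*5/207419 = -31629 - 5/207419 = -6560455556/207419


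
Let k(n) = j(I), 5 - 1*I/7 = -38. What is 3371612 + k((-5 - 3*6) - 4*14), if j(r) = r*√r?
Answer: 3371612 + 301*√301 ≈ 3.3768e+6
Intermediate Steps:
I = 301 (I = 35 - 7*(-38) = 35 + 266 = 301)
j(r) = r^(3/2)
k(n) = 301*√301 (k(n) = 301^(3/2) = 301*√301)
3371612 + k((-5 - 3*6) - 4*14) = 3371612 + 301*√301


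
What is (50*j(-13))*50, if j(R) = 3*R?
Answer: -97500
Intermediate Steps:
(50*j(-13))*50 = (50*(3*(-13)))*50 = (50*(-39))*50 = -1950*50 = -97500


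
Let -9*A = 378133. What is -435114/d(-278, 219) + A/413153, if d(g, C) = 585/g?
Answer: 3844281642787/18591885 ≈ 2.0677e+5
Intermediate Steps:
A = -378133/9 (A = -⅑*378133 = -378133/9 ≈ -42015.)
-435114/d(-278, 219) + A/413153 = -435114/(585/(-278)) - 378133/9/413153 = -435114/(585*(-1/278)) - 378133/9*1/413153 = -435114/(-585/278) - 378133/3718377 = -435114*(-278/585) - 378133/3718377 = 13440188/65 - 378133/3718377 = 3844281642787/18591885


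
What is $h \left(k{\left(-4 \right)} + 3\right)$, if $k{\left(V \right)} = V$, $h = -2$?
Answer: $2$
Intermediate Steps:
$h \left(k{\left(-4 \right)} + 3\right) = - 2 \left(-4 + 3\right) = \left(-2\right) \left(-1\right) = 2$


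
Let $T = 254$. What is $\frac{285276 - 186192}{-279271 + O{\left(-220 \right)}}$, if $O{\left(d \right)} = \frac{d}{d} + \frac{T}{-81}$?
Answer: $- \frac{2006451}{5655281} \approx -0.35479$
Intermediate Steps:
$O{\left(d \right)} = - \frac{173}{81}$ ($O{\left(d \right)} = \frac{d}{d} + \frac{254}{-81} = 1 + 254 \left(- \frac{1}{81}\right) = 1 - \frac{254}{81} = - \frac{173}{81}$)
$\frac{285276 - 186192}{-279271 + O{\left(-220 \right)}} = \frac{285276 - 186192}{-279271 - \frac{173}{81}} = \frac{99084}{- \frac{22621124}{81}} = 99084 \left(- \frac{81}{22621124}\right) = - \frac{2006451}{5655281}$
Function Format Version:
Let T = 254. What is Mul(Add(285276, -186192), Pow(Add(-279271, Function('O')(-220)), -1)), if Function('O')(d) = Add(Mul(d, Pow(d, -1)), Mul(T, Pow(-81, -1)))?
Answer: Rational(-2006451, 5655281) ≈ -0.35479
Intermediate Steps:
Function('O')(d) = Rational(-173, 81) (Function('O')(d) = Add(Mul(d, Pow(d, -1)), Mul(254, Pow(-81, -1))) = Add(1, Mul(254, Rational(-1, 81))) = Add(1, Rational(-254, 81)) = Rational(-173, 81))
Mul(Add(285276, -186192), Pow(Add(-279271, Function('O')(-220)), -1)) = Mul(Add(285276, -186192), Pow(Add(-279271, Rational(-173, 81)), -1)) = Mul(99084, Pow(Rational(-22621124, 81), -1)) = Mul(99084, Rational(-81, 22621124)) = Rational(-2006451, 5655281)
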